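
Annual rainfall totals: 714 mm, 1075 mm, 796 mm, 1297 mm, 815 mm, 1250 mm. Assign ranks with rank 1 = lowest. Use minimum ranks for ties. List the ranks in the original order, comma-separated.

Sorted (ascending): 714, 796, 815, 1075, 1250, 1297
No ties — each value takes its position as its rank.

1, 4, 2, 6, 3, 5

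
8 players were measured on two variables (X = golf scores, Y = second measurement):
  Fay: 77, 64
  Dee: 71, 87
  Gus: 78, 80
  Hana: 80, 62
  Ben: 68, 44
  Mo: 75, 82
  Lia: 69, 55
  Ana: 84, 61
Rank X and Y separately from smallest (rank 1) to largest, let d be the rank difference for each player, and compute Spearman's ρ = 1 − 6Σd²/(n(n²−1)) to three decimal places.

Ranks of variable 1: 5, 3, 6, 7, 1, 4, 2, 8
Ranks of variable 2: 5, 8, 6, 4, 1, 7, 2, 3
d = r₁ − r₂: 0, -5, 0, 3, 0, -3, 0, 5
d²: 0, 25, 0, 9, 0, 9, 0, 25; Σd² = 68
ρ = 1 − 6·68/(8·63) = 1 − 408/504 = 0.190

0.190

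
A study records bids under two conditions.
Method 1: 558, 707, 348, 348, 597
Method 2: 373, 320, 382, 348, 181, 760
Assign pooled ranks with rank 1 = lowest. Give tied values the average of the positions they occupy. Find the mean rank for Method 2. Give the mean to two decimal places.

Sorted (ascending): 181, 320, 348, 348, 348, 373, 382, 558, 597, 707, 760
The 3 values of 348 occupy positions 3–5 → average rank 4.
Method 2 values → pooled ranks: 373→6, 320→2, 382→7, 348→4, 181→1, 760→11
Mean rank = (6 + 2 + 7 + 4 + 1 + 11) / 6 = 5.17

5.17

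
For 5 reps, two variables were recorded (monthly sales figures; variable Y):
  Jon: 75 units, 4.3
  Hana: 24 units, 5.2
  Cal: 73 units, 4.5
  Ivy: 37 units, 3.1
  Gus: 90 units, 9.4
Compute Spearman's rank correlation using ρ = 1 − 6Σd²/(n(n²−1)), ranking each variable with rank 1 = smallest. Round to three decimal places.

Ranks of variable 1: 4, 1, 3, 2, 5
Ranks of variable 2: 2, 4, 3, 1, 5
d = r₁ − r₂: 2, -3, 0, 1, 0
d²: 4, 9, 0, 1, 0; Σd² = 14
ρ = 1 − 6·14/(5·24) = 1 − 84/120 = 0.300

0.300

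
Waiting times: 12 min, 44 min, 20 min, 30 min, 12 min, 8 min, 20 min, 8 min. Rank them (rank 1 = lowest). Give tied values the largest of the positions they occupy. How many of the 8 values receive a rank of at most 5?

Sorted (ascending): 8, 8, 12, 12, 20, 20, 30, 44
The 2 values of 8 occupy positions 1–2 → each gets rank 2.
The 2 values of 12 occupy positions 3–4 → each gets rank 4.
The 2 values of 20 occupy positions 5–6 → each gets rank 6.
Ranks ≤ 5: {2, 2, 4, 4} → 4 values.

4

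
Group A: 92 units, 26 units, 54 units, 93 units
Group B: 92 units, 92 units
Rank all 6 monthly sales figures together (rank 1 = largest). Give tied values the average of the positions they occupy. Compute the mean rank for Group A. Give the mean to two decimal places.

3.75

Sorted (descending): 93, 92, 92, 92, 54, 26
The 3 values of 92 occupy positions 2–4 → average rank 3.
Group A values → pooled ranks: 92→3, 26→6, 54→5, 93→1
Mean rank = (3 + 6 + 5 + 1) / 4 = 3.75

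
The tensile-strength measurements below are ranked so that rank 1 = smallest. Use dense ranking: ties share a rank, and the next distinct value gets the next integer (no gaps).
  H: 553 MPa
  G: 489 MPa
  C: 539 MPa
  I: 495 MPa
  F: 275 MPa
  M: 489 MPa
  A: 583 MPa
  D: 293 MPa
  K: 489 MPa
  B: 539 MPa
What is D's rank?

Sorted (ascending): 275, 293, 489, 489, 489, 495, 539, 539, 553, 583
The 3 values of 489 share dense rank 3.
The 2 values of 539 share dense rank 5.
Remaining distinct values take the next consecutive integers.
D has value 293 MPa → rank 2.

2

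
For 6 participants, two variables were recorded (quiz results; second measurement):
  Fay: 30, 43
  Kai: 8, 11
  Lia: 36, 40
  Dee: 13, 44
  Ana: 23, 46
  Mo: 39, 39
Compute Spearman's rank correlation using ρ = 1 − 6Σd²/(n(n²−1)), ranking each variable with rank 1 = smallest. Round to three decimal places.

Ranks of variable 1: 4, 1, 5, 2, 3, 6
Ranks of variable 2: 4, 1, 3, 5, 6, 2
d = r₁ − r₂: 0, 0, 2, -3, -3, 4
d²: 0, 0, 4, 9, 9, 16; Σd² = 38
ρ = 1 − 6·38/(6·35) = 1 − 228/210 = -0.086

-0.086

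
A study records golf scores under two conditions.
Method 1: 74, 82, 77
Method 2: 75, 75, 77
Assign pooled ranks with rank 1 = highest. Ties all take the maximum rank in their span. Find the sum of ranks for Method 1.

Sorted (descending): 82, 77, 77, 75, 75, 74
The 2 values of 77 occupy positions 2–3 → each gets rank 3.
The 2 values of 75 occupy positions 4–5 → each gets rank 5.
Method 1 values → pooled ranks: 74→6, 82→1, 77→3
Rank sum = 6 + 1 + 3 = 10

10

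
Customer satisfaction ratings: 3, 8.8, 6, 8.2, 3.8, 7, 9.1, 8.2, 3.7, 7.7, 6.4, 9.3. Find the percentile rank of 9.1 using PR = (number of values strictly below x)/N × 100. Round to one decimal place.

83.3

N = 12.
Strictly below 9.1: 10. Equal to 9.1: 1.
PR = 10/12 × 100 = 83.3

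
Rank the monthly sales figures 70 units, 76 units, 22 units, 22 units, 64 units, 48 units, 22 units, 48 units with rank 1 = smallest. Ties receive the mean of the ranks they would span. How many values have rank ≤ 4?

Sorted (ascending): 22, 22, 22, 48, 48, 64, 70, 76
The 3 values of 22 occupy positions 1–3 → average rank 2.
The 2 values of 48 occupy positions 4–5 → average rank (4+5)/2 = 4.5.
Ranks ≤ 4: {2, 2, 2} → 3 values.

3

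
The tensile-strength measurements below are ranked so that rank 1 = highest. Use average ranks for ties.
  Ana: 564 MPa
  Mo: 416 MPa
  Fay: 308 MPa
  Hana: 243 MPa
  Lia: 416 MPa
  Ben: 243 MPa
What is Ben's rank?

Sorted (descending): 564, 416, 416, 308, 243, 243
The 2 values of 416 occupy positions 2–3 → average rank (2+3)/2 = 2.5.
The 2 values of 243 occupy positions 5–6 → average rank (5+6)/2 = 5.5.
Ben has value 243 MPa → rank 5.5.

5.5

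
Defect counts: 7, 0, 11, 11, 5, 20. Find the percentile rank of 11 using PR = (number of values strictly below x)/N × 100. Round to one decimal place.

N = 6.
Strictly below 11: 3. Equal to 11: 2.
PR = 3/6 × 100 = 50.0

50.0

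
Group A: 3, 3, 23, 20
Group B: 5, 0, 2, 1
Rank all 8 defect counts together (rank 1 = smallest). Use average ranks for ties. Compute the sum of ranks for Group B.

12

Sorted (ascending): 0, 1, 2, 3, 3, 5, 20, 23
The 2 values of 3 occupy positions 4–5 → average rank (4+5)/2 = 4.5.
Group B values → pooled ranks: 5→6, 0→1, 2→3, 1→2
Rank sum = 6 + 1 + 3 + 2 = 12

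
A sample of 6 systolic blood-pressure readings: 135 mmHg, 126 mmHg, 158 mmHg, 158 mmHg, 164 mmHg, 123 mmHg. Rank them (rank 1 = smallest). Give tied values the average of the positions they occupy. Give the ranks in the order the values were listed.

3, 2, 4.5, 4.5, 6, 1

Sorted (ascending): 123, 126, 135, 158, 158, 164
The 2 values of 158 occupy positions 4–5 → average rank (4+5)/2 = 4.5.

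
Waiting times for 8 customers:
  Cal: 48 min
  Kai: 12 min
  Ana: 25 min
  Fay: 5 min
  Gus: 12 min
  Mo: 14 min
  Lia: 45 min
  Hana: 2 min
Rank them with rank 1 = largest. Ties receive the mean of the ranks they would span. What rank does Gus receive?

5.5

Sorted (descending): 48, 45, 25, 14, 12, 12, 5, 2
The 2 values of 12 occupy positions 5–6 → average rank (5+6)/2 = 5.5.
Gus has value 12 min → rank 5.5.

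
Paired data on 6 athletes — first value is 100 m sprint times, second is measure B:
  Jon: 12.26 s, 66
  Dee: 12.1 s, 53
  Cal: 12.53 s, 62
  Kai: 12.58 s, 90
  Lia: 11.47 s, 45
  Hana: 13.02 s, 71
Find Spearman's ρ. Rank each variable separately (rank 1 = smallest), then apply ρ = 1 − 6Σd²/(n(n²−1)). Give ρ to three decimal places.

0.886

Ranks of variable 1: 3, 2, 4, 5, 1, 6
Ranks of variable 2: 4, 2, 3, 6, 1, 5
d = r₁ − r₂: -1, 0, 1, -1, 0, 1
d²: 1, 0, 1, 1, 0, 1; Σd² = 4
ρ = 1 − 6·4/(6·35) = 1 − 24/210 = 0.886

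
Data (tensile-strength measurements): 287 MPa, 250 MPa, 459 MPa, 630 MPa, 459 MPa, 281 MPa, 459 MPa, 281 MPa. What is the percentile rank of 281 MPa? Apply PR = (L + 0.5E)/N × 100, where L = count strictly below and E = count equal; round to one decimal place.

N = 8.
Strictly below 281: 1. Equal to 281: 2.
PR = (1 + 0.5·2)/8 × 100 = 25.0

25.0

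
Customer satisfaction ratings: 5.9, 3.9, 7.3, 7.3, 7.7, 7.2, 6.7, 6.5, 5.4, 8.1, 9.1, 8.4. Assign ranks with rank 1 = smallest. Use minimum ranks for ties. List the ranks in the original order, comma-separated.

3, 1, 7, 7, 9, 6, 5, 4, 2, 10, 12, 11

Sorted (ascending): 3.9, 5.4, 5.9, 6.5, 6.7, 7.2, 7.3, 7.3, 7.7, 8.1, 8.4, 9.1
The 2 values of 7.3 occupy positions 7–8 → each gets rank 7.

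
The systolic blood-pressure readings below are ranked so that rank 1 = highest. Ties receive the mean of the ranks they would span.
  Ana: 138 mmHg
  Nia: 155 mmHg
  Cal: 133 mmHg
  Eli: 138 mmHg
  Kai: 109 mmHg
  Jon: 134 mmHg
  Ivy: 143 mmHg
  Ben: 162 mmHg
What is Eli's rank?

4.5

Sorted (descending): 162, 155, 143, 138, 138, 134, 133, 109
The 2 values of 138 occupy positions 4–5 → average rank (4+5)/2 = 4.5.
Eli has value 138 mmHg → rank 4.5.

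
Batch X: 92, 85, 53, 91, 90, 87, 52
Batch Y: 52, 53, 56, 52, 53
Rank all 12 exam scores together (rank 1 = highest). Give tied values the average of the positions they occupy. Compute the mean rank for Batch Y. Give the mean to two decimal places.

8.80

Sorted (descending): 92, 91, 90, 87, 85, 56, 53, 53, 53, 52, 52, 52
The 3 values of 53 occupy positions 7–9 → average rank 8.
The 3 values of 52 occupy positions 10–12 → average rank 11.
Batch Y values → pooled ranks: 52→11, 53→8, 56→6, 52→11, 53→8
Mean rank = (11 + 8 + 6 + 11 + 8) / 5 = 8.80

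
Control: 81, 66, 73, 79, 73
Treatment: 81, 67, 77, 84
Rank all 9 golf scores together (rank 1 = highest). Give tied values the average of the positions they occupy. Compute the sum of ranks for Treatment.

16.5

Sorted (descending): 84, 81, 81, 79, 77, 73, 73, 67, 66
The 2 values of 81 occupy positions 2–3 → average rank (2+3)/2 = 2.5.
The 2 values of 73 occupy positions 6–7 → average rank (6+7)/2 = 6.5.
Treatment values → pooled ranks: 81→2.5, 67→8, 77→5, 84→1
Rank sum = 2.5 + 8 + 5 + 1 = 16.5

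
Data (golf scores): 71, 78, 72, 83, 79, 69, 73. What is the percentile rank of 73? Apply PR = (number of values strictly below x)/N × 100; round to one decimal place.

42.9

N = 7.
Strictly below 73: 3. Equal to 73: 1.
PR = 3/7 × 100 = 42.9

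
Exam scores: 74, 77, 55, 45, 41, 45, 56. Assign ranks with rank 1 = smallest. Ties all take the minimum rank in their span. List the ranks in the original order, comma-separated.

6, 7, 4, 2, 1, 2, 5

Sorted (ascending): 41, 45, 45, 55, 56, 74, 77
The 2 values of 45 occupy positions 2–3 → each gets rank 2.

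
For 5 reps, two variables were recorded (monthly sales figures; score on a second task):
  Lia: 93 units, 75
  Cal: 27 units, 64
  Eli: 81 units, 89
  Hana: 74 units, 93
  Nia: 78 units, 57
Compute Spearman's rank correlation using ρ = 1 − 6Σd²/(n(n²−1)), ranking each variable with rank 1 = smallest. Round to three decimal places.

Ranks of variable 1: 5, 1, 4, 2, 3
Ranks of variable 2: 3, 2, 4, 5, 1
d = r₁ − r₂: 2, -1, 0, -3, 2
d²: 4, 1, 0, 9, 4; Σd² = 18
ρ = 1 − 6·18/(5·24) = 1 − 108/120 = 0.100

0.100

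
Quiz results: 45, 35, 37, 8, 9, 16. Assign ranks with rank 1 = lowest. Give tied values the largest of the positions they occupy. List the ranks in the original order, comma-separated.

6, 4, 5, 1, 2, 3

Sorted (ascending): 8, 9, 16, 35, 37, 45
No ties — each value takes its position as its rank.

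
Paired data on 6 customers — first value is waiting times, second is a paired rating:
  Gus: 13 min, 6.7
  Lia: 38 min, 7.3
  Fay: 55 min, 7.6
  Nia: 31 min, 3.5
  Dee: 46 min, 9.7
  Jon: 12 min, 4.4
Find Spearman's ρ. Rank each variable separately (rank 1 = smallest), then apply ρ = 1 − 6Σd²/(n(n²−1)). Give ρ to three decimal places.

Ranks of variable 1: 2, 4, 6, 3, 5, 1
Ranks of variable 2: 3, 4, 5, 1, 6, 2
d = r₁ − r₂: -1, 0, 1, 2, -1, -1
d²: 1, 0, 1, 4, 1, 1; Σd² = 8
ρ = 1 − 6·8/(6·35) = 1 − 48/210 = 0.771

0.771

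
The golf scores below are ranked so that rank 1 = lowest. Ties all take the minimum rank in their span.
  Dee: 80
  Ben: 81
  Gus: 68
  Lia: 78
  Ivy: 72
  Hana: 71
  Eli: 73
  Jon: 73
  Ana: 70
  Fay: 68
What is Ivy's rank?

Sorted (ascending): 68, 68, 70, 71, 72, 73, 73, 78, 80, 81
The 2 values of 68 occupy positions 1–2 → each gets rank 1.
The 2 values of 73 occupy positions 6–7 → each gets rank 6.
Ivy has value 72 → rank 5.

5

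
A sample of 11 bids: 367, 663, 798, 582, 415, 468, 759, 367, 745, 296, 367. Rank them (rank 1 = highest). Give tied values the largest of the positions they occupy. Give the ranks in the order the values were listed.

Sorted (descending): 798, 759, 745, 663, 582, 468, 415, 367, 367, 367, 296
The 3 values of 367 occupy positions 8–10 → each gets rank 10.

10, 4, 1, 5, 7, 6, 2, 10, 3, 11, 10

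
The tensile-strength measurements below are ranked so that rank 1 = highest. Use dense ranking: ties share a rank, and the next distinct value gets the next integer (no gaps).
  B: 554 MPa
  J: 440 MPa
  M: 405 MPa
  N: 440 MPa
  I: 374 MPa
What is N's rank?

Sorted (descending): 554, 440, 440, 405, 374
The 2 values of 440 share dense rank 2.
Remaining distinct values take the next consecutive integers.
N has value 440 MPa → rank 2.

2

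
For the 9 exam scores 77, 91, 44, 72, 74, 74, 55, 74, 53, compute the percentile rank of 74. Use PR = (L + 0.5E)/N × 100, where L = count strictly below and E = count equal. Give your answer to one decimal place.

61.1

N = 9.
Strictly below 74: 4. Equal to 74: 3.
PR = (4 + 0.5·3)/9 × 100 = 61.1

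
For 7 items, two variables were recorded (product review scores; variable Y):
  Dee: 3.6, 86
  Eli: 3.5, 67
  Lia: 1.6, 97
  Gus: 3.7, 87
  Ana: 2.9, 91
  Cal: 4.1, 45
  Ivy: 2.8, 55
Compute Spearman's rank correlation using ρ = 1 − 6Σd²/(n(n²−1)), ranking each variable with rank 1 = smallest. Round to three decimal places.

Ranks of variable 1: 5, 4, 1, 6, 3, 7, 2
Ranks of variable 2: 4, 3, 7, 5, 6, 1, 2
d = r₁ − r₂: 1, 1, -6, 1, -3, 6, 0
d²: 1, 1, 36, 1, 9, 36, 0; Σd² = 84
ρ = 1 − 6·84/(7·48) = 1 − 504/336 = -0.500

-0.500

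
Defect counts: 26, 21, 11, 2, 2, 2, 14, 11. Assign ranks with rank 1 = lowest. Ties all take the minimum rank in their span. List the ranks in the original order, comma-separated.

8, 7, 4, 1, 1, 1, 6, 4

Sorted (ascending): 2, 2, 2, 11, 11, 14, 21, 26
The 3 values of 2 occupy positions 1–3 → each gets rank 1.
The 2 values of 11 occupy positions 4–5 → each gets rank 4.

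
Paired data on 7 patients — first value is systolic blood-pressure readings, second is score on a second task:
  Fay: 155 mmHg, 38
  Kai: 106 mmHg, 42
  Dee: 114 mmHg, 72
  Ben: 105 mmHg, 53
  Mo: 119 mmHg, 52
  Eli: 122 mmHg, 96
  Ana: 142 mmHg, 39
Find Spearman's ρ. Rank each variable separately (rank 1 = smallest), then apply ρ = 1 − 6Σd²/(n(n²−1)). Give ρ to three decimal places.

Ranks of variable 1: 7, 2, 3, 1, 4, 5, 6
Ranks of variable 2: 1, 3, 6, 5, 4, 7, 2
d = r₁ − r₂: 6, -1, -3, -4, 0, -2, 4
d²: 36, 1, 9, 16, 0, 4, 16; Σd² = 82
ρ = 1 − 6·82/(7·48) = 1 − 492/336 = -0.464

-0.464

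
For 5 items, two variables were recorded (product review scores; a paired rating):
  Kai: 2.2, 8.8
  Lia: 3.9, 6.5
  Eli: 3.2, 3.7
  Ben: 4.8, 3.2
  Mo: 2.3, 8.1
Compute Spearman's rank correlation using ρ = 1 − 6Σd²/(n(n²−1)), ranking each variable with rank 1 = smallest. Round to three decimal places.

Ranks of variable 1: 1, 4, 3, 5, 2
Ranks of variable 2: 5, 3, 2, 1, 4
d = r₁ − r₂: -4, 1, 1, 4, -2
d²: 16, 1, 1, 16, 4; Σd² = 38
ρ = 1 − 6·38/(5·24) = 1 − 228/120 = -0.900

-0.900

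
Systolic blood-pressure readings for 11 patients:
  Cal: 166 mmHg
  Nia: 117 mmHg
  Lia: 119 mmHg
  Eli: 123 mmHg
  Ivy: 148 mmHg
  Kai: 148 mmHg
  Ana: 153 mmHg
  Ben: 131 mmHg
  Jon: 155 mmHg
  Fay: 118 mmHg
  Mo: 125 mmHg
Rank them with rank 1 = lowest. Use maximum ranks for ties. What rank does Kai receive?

Sorted (ascending): 117, 118, 119, 123, 125, 131, 148, 148, 153, 155, 166
The 2 values of 148 occupy positions 7–8 → each gets rank 8.
Kai has value 148 mmHg → rank 8.

8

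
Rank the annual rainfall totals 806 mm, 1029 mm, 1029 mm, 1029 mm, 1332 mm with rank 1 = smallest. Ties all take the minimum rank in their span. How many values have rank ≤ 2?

4

Sorted (ascending): 806, 1029, 1029, 1029, 1332
The 3 values of 1029 occupy positions 2–4 → each gets rank 2.
Ranks ≤ 2: {1, 2, 2, 2} → 4 values.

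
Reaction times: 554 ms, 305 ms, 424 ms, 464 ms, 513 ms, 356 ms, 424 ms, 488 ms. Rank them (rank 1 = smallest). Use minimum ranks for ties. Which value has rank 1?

305

Sorted (ascending): 305, 356, 424, 424, 464, 488, 513, 554
The 2 values of 424 occupy positions 3–4 → each gets rank 3.
Rank 1 → value 305.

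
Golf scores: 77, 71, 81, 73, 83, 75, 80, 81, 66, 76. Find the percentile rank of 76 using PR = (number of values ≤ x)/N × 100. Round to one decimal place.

N = 10.
Strictly below 76: 4. Equal to 76: 1.
PR = 5/10 × 100 = 50.0

50.0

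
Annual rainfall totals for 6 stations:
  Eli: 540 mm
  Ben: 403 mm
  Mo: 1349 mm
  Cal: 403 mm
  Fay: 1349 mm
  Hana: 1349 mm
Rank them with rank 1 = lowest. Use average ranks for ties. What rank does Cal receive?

1.5

Sorted (ascending): 403, 403, 540, 1349, 1349, 1349
The 2 values of 403 occupy positions 1–2 → average rank (1+2)/2 = 1.5.
The 3 values of 1349 occupy positions 4–6 → average rank 5.
Cal has value 403 mm → rank 1.5.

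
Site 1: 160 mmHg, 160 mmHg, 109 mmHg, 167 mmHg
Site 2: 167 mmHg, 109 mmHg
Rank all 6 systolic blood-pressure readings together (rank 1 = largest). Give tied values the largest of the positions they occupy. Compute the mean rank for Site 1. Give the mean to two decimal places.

4.00

Sorted (descending): 167, 167, 160, 160, 109, 109
The 2 values of 167 occupy positions 1–2 → each gets rank 2.
The 2 values of 160 occupy positions 3–4 → each gets rank 4.
The 2 values of 109 occupy positions 5–6 → each gets rank 6.
Site 1 values → pooled ranks: 160→4, 160→4, 109→6, 167→2
Mean rank = (4 + 4 + 6 + 2) / 4 = 4.00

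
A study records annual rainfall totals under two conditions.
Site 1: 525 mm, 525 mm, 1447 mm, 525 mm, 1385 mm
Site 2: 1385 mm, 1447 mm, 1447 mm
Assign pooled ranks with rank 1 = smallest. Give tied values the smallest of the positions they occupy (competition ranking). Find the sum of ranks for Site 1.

Sorted (ascending): 525, 525, 525, 1385, 1385, 1447, 1447, 1447
The 3 values of 525 occupy positions 1–3 → each gets rank 1.
The 2 values of 1385 occupy positions 4–5 → each gets rank 4.
The 3 values of 1447 occupy positions 6–8 → each gets rank 6.
Site 1 values → pooled ranks: 525→1, 525→1, 1447→6, 525→1, 1385→4
Rank sum = 1 + 1 + 6 + 1 + 4 = 13

13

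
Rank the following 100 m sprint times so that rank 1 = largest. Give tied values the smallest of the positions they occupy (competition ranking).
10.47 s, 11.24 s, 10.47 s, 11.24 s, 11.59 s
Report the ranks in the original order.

4, 2, 4, 2, 1

Sorted (descending): 11.59, 11.24, 11.24, 10.47, 10.47
The 2 values of 11.24 occupy positions 2–3 → each gets rank 2.
The 2 values of 10.47 occupy positions 4–5 → each gets rank 4.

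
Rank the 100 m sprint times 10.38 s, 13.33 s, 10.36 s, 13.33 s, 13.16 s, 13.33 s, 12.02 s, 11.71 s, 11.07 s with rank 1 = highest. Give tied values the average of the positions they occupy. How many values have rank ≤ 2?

Sorted (descending): 13.33, 13.33, 13.33, 13.16, 12.02, 11.71, 11.07, 10.38, 10.36
The 3 values of 13.33 occupy positions 1–3 → average rank 2.
Ranks ≤ 2: {2, 2, 2} → 3 values.

3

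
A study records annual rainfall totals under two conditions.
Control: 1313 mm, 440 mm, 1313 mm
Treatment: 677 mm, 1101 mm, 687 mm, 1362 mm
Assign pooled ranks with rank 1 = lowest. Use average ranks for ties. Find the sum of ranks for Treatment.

16

Sorted (ascending): 440, 677, 687, 1101, 1313, 1313, 1362
The 2 values of 1313 occupy positions 5–6 → average rank (5+6)/2 = 5.5.
Treatment values → pooled ranks: 677→2, 1101→4, 687→3, 1362→7
Rank sum = 2 + 4 + 3 + 7 = 16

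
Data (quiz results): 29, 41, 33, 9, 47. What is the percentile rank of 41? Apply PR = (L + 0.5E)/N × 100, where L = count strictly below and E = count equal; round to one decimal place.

70.0

N = 5.
Strictly below 41: 3. Equal to 41: 1.
PR = (3 + 0.5·1)/5 × 100 = 70.0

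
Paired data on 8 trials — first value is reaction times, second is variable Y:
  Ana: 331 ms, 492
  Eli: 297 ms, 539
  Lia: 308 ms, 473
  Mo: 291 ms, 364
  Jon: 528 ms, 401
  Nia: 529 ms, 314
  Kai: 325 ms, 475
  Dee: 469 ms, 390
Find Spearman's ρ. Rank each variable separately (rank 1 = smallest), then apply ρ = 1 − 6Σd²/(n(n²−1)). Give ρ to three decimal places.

Ranks of variable 1: 5, 2, 3, 1, 7, 8, 4, 6
Ranks of variable 2: 7, 8, 5, 2, 4, 1, 6, 3
d = r₁ − r₂: -2, -6, -2, -1, 3, 7, -2, 3
d²: 4, 36, 4, 1, 9, 49, 4, 9; Σd² = 116
ρ = 1 − 6·116/(8·63) = 1 − 696/504 = -0.381

-0.381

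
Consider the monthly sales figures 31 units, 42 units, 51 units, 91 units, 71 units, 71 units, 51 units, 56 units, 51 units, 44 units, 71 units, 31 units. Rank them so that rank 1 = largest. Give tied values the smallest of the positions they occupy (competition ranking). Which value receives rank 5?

56

Sorted (descending): 91, 71, 71, 71, 56, 51, 51, 51, 44, 42, 31, 31
The 3 values of 71 occupy positions 2–4 → each gets rank 2.
The 3 values of 51 occupy positions 6–8 → each gets rank 6.
The 2 values of 31 occupy positions 11–12 → each gets rank 11.
Rank 5 → value 56.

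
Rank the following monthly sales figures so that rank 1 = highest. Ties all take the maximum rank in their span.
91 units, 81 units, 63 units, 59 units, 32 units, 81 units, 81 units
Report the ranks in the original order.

1, 4, 5, 6, 7, 4, 4

Sorted (descending): 91, 81, 81, 81, 63, 59, 32
The 3 values of 81 occupy positions 2–4 → each gets rank 4.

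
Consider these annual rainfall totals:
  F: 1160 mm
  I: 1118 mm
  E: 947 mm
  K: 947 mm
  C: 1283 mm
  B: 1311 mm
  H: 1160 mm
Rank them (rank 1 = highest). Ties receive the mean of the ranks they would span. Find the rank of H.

3.5

Sorted (descending): 1311, 1283, 1160, 1160, 1118, 947, 947
The 2 values of 1160 occupy positions 3–4 → average rank (3+4)/2 = 3.5.
The 2 values of 947 occupy positions 6–7 → average rank (6+7)/2 = 6.5.
H has value 1160 mm → rank 3.5.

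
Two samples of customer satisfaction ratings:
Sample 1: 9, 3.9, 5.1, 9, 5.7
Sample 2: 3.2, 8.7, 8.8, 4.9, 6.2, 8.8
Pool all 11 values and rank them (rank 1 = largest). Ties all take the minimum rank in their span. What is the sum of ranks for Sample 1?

27

Sorted (descending): 9, 9, 8.8, 8.8, 8.7, 6.2, 5.7, 5.1, 4.9, 3.9, 3.2
The 2 values of 9 occupy positions 1–2 → each gets rank 1.
The 2 values of 8.8 occupy positions 3–4 → each gets rank 3.
Sample 1 values → pooled ranks: 9→1, 3.9→10, 5.1→8, 9→1, 5.7→7
Rank sum = 1 + 10 + 8 + 1 + 7 = 27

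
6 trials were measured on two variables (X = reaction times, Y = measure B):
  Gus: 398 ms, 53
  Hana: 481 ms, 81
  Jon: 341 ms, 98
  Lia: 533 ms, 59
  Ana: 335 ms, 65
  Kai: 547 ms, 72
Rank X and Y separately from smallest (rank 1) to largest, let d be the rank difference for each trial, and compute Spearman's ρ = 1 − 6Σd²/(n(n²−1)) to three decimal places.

Ranks of variable 1: 3, 4, 2, 5, 1, 6
Ranks of variable 2: 1, 5, 6, 2, 3, 4
d = r₁ − r₂: 2, -1, -4, 3, -2, 2
d²: 4, 1, 16, 9, 4, 4; Σd² = 38
ρ = 1 − 6·38/(6·35) = 1 − 228/210 = -0.086

-0.086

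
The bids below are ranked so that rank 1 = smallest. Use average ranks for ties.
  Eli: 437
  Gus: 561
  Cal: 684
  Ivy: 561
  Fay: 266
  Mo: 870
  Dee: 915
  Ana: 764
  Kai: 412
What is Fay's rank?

1

Sorted (ascending): 266, 412, 437, 561, 561, 684, 764, 870, 915
The 2 values of 561 occupy positions 4–5 → average rank (4+5)/2 = 4.5.
Fay has value 266 → rank 1.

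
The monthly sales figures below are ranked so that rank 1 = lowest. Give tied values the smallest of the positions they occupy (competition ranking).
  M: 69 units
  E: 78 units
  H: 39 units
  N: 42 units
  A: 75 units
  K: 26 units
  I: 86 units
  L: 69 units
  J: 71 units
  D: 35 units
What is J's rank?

Sorted (ascending): 26, 35, 39, 42, 69, 69, 71, 75, 78, 86
The 2 values of 69 occupy positions 5–6 → each gets rank 5.
J has value 71 units → rank 7.

7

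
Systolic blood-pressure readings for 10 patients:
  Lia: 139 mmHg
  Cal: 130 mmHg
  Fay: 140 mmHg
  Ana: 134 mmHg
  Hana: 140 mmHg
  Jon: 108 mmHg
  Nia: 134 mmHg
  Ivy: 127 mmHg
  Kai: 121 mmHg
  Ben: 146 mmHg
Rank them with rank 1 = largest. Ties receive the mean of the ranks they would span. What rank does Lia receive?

4

Sorted (descending): 146, 140, 140, 139, 134, 134, 130, 127, 121, 108
The 2 values of 140 occupy positions 2–3 → average rank (2+3)/2 = 2.5.
The 2 values of 134 occupy positions 5–6 → average rank (5+6)/2 = 5.5.
Lia has value 139 mmHg → rank 4.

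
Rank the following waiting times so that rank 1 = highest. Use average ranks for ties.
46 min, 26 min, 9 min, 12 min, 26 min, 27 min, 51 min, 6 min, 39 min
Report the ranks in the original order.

Sorted (descending): 51, 46, 39, 27, 26, 26, 12, 9, 6
The 2 values of 26 occupy positions 5–6 → average rank (5+6)/2 = 5.5.

2, 5.5, 8, 7, 5.5, 4, 1, 9, 3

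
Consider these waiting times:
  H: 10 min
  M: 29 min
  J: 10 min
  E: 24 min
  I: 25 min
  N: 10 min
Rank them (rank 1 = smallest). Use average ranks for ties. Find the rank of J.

2

Sorted (ascending): 10, 10, 10, 24, 25, 29
The 3 values of 10 occupy positions 1–3 → average rank 2.
J has value 10 min → rank 2.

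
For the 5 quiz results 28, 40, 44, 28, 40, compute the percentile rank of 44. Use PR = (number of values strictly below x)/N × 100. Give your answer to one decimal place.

N = 5.
Strictly below 44: 4. Equal to 44: 1.
PR = 4/5 × 100 = 80.0

80.0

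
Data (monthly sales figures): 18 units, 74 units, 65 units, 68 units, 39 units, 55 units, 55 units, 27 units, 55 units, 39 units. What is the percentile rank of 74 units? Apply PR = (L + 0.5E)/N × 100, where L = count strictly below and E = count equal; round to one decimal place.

N = 10.
Strictly below 74: 9. Equal to 74: 1.
PR = (9 + 0.5·1)/10 × 100 = 95.0

95.0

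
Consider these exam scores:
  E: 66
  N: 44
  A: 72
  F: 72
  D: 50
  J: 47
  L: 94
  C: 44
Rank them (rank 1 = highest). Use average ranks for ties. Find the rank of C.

7.5

Sorted (descending): 94, 72, 72, 66, 50, 47, 44, 44
The 2 values of 72 occupy positions 2–3 → average rank (2+3)/2 = 2.5.
The 2 values of 44 occupy positions 7–8 → average rank (7+8)/2 = 7.5.
C has value 44 → rank 7.5.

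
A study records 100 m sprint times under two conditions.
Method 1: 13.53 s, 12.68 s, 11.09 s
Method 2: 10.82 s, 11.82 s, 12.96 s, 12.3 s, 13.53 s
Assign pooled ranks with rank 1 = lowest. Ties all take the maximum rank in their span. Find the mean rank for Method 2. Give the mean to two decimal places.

Sorted (ascending): 10.82, 11.09, 11.82, 12.3, 12.68, 12.96, 13.53, 13.53
The 2 values of 13.53 occupy positions 7–8 → each gets rank 8.
Method 2 values → pooled ranks: 10.82→1, 11.82→3, 12.96→6, 12.3→4, 13.53→8
Mean rank = (1 + 3 + 6 + 4 + 8) / 5 = 4.40

4.40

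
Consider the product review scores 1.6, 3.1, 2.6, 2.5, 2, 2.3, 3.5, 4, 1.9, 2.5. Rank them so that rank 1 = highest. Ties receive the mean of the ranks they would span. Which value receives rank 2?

3.5

Sorted (descending): 4, 3.5, 3.1, 2.6, 2.5, 2.5, 2.3, 2, 1.9, 1.6
The 2 values of 2.5 occupy positions 5–6 → average rank (5+6)/2 = 5.5.
Rank 2 → value 3.5.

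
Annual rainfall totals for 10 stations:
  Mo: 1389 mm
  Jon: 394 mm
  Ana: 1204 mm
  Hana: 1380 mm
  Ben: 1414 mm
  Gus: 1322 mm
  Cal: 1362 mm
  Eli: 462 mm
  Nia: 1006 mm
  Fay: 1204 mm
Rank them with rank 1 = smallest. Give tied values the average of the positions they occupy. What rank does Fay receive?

4.5

Sorted (ascending): 394, 462, 1006, 1204, 1204, 1322, 1362, 1380, 1389, 1414
The 2 values of 1204 occupy positions 4–5 → average rank (4+5)/2 = 4.5.
Fay has value 1204 mm → rank 4.5.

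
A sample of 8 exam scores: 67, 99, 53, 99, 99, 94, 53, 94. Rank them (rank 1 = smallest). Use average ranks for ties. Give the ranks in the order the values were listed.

3, 7, 1.5, 7, 7, 4.5, 1.5, 4.5

Sorted (ascending): 53, 53, 67, 94, 94, 99, 99, 99
The 2 values of 53 occupy positions 1–2 → average rank (1+2)/2 = 1.5.
The 2 values of 94 occupy positions 4–5 → average rank (4+5)/2 = 4.5.
The 3 values of 99 occupy positions 6–8 → average rank 7.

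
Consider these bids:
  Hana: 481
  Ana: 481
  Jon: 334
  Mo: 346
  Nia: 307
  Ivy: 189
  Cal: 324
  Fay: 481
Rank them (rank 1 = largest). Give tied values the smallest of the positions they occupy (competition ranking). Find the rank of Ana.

1

Sorted (descending): 481, 481, 481, 346, 334, 324, 307, 189
The 3 values of 481 occupy positions 1–3 → each gets rank 1.
Ana has value 481 → rank 1.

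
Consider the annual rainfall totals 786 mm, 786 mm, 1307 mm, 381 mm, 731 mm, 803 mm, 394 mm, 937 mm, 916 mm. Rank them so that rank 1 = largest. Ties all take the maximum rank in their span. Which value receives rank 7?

Sorted (descending): 1307, 937, 916, 803, 786, 786, 731, 394, 381
The 2 values of 786 occupy positions 5–6 → each gets rank 6.
Rank 7 → value 731.

731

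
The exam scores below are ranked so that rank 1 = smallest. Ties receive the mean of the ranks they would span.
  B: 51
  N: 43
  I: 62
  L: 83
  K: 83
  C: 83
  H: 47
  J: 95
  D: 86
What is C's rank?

6

Sorted (ascending): 43, 47, 51, 62, 83, 83, 83, 86, 95
The 3 values of 83 occupy positions 5–7 → average rank 6.
C has value 83 → rank 6.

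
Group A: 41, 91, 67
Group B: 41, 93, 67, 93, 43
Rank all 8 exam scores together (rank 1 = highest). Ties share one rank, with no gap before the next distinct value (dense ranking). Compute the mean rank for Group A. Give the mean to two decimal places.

Sorted (descending): 93, 93, 91, 67, 67, 43, 41, 41
The 2 values of 93 share dense rank 1.
The 2 values of 67 share dense rank 3.
The 2 values of 41 share dense rank 5.
Remaining distinct values take the next consecutive integers.
Group A values → pooled ranks: 41→5, 91→2, 67→3
Mean rank = (5 + 2 + 3) / 3 = 3.33

3.33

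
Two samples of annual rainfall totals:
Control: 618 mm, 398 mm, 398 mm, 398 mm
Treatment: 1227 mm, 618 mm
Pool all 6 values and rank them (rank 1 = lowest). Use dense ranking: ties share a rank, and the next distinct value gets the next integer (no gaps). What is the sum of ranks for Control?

Sorted (ascending): 398, 398, 398, 618, 618, 1227
The 3 values of 398 share dense rank 1.
The 2 values of 618 share dense rank 2.
Remaining distinct values take the next consecutive integers.
Control values → pooled ranks: 618→2, 398→1, 398→1, 398→1
Rank sum = 2 + 1 + 1 + 1 = 5

5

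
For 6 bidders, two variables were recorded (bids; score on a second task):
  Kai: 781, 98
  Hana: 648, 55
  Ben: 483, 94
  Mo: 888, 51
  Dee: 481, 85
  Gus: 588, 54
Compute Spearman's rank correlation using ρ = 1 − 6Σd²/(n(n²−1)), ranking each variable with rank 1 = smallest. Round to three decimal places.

Ranks of variable 1: 5, 4, 2, 6, 1, 3
Ranks of variable 2: 6, 3, 5, 1, 4, 2
d = r₁ − r₂: -1, 1, -3, 5, -3, 1
d²: 1, 1, 9, 25, 9, 1; Σd² = 46
ρ = 1 − 6·46/(6·35) = 1 − 276/210 = -0.314

-0.314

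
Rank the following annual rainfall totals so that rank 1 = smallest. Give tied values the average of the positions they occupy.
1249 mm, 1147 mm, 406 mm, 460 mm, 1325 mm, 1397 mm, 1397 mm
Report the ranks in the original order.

Sorted (ascending): 406, 460, 1147, 1249, 1325, 1397, 1397
The 2 values of 1397 occupy positions 6–7 → average rank (6+7)/2 = 6.5.

4, 3, 1, 2, 5, 6.5, 6.5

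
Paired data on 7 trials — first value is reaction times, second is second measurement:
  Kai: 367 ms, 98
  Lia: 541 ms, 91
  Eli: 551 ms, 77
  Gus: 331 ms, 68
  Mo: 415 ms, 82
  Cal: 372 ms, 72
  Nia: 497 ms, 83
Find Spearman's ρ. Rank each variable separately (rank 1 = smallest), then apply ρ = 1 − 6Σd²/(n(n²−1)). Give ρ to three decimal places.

Ranks of variable 1: 2, 6, 7, 1, 4, 3, 5
Ranks of variable 2: 7, 6, 3, 1, 4, 2, 5
d = r₁ − r₂: -5, 0, 4, 0, 0, 1, 0
d²: 25, 0, 16, 0, 0, 1, 0; Σd² = 42
ρ = 1 − 6·42/(7·48) = 1 − 252/336 = 0.250

0.250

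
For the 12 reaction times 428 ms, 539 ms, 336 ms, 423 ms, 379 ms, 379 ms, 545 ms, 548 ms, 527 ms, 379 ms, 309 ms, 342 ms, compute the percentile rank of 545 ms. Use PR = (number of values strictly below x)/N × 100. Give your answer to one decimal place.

N = 12.
Strictly below 545: 10. Equal to 545: 1.
PR = 10/12 × 100 = 83.3

83.3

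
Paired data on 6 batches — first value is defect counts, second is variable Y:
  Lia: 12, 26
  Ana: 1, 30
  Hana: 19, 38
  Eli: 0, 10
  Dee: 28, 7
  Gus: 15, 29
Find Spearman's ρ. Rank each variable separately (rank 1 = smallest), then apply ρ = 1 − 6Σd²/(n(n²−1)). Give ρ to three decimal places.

-0.029

Ranks of variable 1: 3, 2, 5, 1, 6, 4
Ranks of variable 2: 3, 5, 6, 2, 1, 4
d = r₁ − r₂: 0, -3, -1, -1, 5, 0
d²: 0, 9, 1, 1, 25, 0; Σd² = 36
ρ = 1 − 6·36/(6·35) = 1 − 216/210 = -0.029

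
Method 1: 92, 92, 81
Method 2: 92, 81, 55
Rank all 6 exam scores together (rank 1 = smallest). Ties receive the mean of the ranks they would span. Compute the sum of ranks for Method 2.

8.5

Sorted (ascending): 55, 81, 81, 92, 92, 92
The 2 values of 81 occupy positions 2–3 → average rank (2+3)/2 = 2.5.
The 3 values of 92 occupy positions 4–6 → average rank 5.
Method 2 values → pooled ranks: 92→5, 81→2.5, 55→1
Rank sum = 5 + 2.5 + 1 = 8.5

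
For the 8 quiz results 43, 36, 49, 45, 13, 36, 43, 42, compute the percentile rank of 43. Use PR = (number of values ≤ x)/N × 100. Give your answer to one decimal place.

N = 8.
Strictly below 43: 4. Equal to 43: 2.
PR = 6/8 × 100 = 75.0

75.0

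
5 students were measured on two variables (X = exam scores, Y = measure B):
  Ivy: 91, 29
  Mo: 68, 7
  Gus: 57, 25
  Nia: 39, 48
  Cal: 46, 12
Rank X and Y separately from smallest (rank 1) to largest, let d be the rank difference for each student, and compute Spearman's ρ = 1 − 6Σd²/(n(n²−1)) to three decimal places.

-0.300

Ranks of variable 1: 5, 4, 3, 1, 2
Ranks of variable 2: 4, 1, 3, 5, 2
d = r₁ − r₂: 1, 3, 0, -4, 0
d²: 1, 9, 0, 16, 0; Σd² = 26
ρ = 1 − 6·26/(5·24) = 1 − 156/120 = -0.300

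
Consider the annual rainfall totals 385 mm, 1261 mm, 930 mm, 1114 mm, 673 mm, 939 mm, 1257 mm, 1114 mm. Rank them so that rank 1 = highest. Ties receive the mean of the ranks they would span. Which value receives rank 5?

939

Sorted (descending): 1261, 1257, 1114, 1114, 939, 930, 673, 385
The 2 values of 1114 occupy positions 3–4 → average rank (3+4)/2 = 3.5.
Rank 5 → value 939.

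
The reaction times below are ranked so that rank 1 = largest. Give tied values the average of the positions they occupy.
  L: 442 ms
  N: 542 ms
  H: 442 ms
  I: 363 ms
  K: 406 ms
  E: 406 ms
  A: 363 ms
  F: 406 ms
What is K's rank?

Sorted (descending): 542, 442, 442, 406, 406, 406, 363, 363
The 2 values of 442 occupy positions 2–3 → average rank (2+3)/2 = 2.5.
The 3 values of 406 occupy positions 4–6 → average rank 5.
The 2 values of 363 occupy positions 7–8 → average rank (7+8)/2 = 7.5.
K has value 406 ms → rank 5.

5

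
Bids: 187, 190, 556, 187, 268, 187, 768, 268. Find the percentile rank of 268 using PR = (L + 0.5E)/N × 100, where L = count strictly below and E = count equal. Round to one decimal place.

62.5

N = 8.
Strictly below 268: 4. Equal to 268: 2.
PR = (4 + 0.5·2)/8 × 100 = 62.5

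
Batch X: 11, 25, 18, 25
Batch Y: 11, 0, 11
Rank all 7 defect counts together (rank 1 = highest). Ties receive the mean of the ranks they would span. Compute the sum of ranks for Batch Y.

Sorted (descending): 25, 25, 18, 11, 11, 11, 0
The 2 values of 25 occupy positions 1–2 → average rank (1+2)/2 = 1.5.
The 3 values of 11 occupy positions 4–6 → average rank 5.
Batch Y values → pooled ranks: 11→5, 0→7, 11→5
Rank sum = 5 + 7 + 5 = 17

17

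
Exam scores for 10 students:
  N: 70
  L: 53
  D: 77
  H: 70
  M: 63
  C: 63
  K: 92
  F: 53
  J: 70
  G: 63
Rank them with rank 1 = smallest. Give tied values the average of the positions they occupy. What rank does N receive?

Sorted (ascending): 53, 53, 63, 63, 63, 70, 70, 70, 77, 92
The 2 values of 53 occupy positions 1–2 → average rank (1+2)/2 = 1.5.
The 3 values of 63 occupy positions 3–5 → average rank 4.
The 3 values of 70 occupy positions 6–8 → average rank 7.
N has value 70 → rank 7.

7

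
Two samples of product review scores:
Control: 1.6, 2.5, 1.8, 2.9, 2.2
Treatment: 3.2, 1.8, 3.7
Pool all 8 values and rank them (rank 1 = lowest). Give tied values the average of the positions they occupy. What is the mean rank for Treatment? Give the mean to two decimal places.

5.83

Sorted (ascending): 1.6, 1.8, 1.8, 2.2, 2.5, 2.9, 3.2, 3.7
The 2 values of 1.8 occupy positions 2–3 → average rank (2+3)/2 = 2.5.
Treatment values → pooled ranks: 3.2→7, 1.8→2.5, 3.7→8
Mean rank = (7 + 2.5 + 8) / 3 = 5.83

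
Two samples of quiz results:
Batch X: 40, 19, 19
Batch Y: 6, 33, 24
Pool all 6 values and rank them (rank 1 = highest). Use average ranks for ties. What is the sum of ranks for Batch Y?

11

Sorted (descending): 40, 33, 24, 19, 19, 6
The 2 values of 19 occupy positions 4–5 → average rank (4+5)/2 = 4.5.
Batch Y values → pooled ranks: 6→6, 33→2, 24→3
Rank sum = 6 + 2 + 3 = 11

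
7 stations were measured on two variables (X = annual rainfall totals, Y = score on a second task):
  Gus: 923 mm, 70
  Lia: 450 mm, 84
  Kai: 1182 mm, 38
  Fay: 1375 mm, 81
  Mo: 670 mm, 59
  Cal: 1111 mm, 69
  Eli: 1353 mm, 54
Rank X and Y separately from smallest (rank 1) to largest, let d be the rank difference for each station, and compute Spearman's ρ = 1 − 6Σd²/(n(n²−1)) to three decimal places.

Ranks of variable 1: 3, 1, 5, 7, 2, 4, 6
Ranks of variable 2: 5, 7, 1, 6, 3, 4, 2
d = r₁ − r₂: -2, -6, 4, 1, -1, 0, 4
d²: 4, 36, 16, 1, 1, 0, 16; Σd² = 74
ρ = 1 − 6·74/(7·48) = 1 − 444/336 = -0.321

-0.321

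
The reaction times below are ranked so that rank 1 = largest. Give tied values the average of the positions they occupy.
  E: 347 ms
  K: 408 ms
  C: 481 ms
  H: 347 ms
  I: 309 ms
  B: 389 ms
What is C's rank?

Sorted (descending): 481, 408, 389, 347, 347, 309
The 2 values of 347 occupy positions 4–5 → average rank (4+5)/2 = 4.5.
C has value 481 ms → rank 1.

1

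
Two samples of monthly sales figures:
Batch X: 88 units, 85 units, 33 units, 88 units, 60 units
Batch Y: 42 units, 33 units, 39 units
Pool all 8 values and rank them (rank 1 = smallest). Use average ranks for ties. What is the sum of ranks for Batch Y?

8.5

Sorted (ascending): 33, 33, 39, 42, 60, 85, 88, 88
The 2 values of 33 occupy positions 1–2 → average rank (1+2)/2 = 1.5.
The 2 values of 88 occupy positions 7–8 → average rank (7+8)/2 = 7.5.
Batch Y values → pooled ranks: 42→4, 33→1.5, 39→3
Rank sum = 4 + 1.5 + 3 = 8.5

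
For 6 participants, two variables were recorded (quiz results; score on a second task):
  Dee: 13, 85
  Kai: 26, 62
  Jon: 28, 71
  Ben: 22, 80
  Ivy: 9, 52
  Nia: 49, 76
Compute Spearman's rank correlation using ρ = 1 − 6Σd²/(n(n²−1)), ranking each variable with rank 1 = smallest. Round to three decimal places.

0.086

Ranks of variable 1: 2, 4, 5, 3, 1, 6
Ranks of variable 2: 6, 2, 3, 5, 1, 4
d = r₁ − r₂: -4, 2, 2, -2, 0, 2
d²: 16, 4, 4, 4, 0, 4; Σd² = 32
ρ = 1 − 6·32/(6·35) = 1 − 192/210 = 0.086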